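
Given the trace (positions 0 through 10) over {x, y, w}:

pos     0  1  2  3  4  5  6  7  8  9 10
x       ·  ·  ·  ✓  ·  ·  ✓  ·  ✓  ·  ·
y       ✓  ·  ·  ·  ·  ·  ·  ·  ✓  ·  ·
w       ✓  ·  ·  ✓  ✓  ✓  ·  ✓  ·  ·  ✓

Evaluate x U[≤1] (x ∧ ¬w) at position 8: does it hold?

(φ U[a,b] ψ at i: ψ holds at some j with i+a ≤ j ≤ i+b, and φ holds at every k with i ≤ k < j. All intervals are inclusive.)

Need some j in [8,9] with (x ∧ ¬w), and x at every k in [8,j-1].
  j=8: (x ∧ ¬w) holds; no prefix to check → satisfied.

Holds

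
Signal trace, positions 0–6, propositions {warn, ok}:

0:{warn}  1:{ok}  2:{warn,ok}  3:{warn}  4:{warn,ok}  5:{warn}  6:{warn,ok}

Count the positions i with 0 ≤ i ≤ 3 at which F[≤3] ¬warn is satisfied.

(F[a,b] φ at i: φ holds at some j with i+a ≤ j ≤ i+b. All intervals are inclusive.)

2

Evaluate at each i in [0,3]:
  i=0: ✓ (witness j=1)
  i=1: ✓ (witness j=1)
  i=2: ✗ (none in [2,5])
  i=3: ✗ (none in [3,6])
Positions where it holds: {0, 1} → 2.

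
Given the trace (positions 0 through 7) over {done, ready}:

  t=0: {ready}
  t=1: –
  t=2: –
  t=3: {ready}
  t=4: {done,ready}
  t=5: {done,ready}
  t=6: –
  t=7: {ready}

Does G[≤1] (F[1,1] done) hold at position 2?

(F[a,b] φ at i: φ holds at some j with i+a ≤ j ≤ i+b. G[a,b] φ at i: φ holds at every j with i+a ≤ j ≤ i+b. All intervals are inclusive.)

Does not hold

Check F[1,1] done at every j in [2,3]:
  j=2: fails (none in [3,3])
  j=3: holds (witness at 4)
Fails at j=2 → formula fails.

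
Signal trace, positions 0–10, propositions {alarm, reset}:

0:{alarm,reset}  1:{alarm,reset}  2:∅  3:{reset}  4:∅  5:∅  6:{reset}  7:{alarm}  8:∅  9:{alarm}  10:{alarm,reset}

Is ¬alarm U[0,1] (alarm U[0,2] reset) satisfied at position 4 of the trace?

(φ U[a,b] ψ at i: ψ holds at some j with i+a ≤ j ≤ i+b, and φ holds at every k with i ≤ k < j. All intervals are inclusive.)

Need some j in [4,5] with (alarm U[0,2] reset), and ¬alarm at every k in [4,j-1].
  j=4: (alarm U[0,2] reset) — fails.
  j=5: (alarm U[0,2] reset) — fails.
No j in the window works → until fails.

No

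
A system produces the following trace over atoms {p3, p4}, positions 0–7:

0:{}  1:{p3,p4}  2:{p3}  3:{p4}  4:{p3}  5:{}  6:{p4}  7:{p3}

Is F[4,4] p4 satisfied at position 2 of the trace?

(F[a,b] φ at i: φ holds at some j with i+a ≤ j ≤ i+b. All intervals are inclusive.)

Holds

Check p4 at each j in [6,6]:
  j=6: true
Found at j=6 → formula holds.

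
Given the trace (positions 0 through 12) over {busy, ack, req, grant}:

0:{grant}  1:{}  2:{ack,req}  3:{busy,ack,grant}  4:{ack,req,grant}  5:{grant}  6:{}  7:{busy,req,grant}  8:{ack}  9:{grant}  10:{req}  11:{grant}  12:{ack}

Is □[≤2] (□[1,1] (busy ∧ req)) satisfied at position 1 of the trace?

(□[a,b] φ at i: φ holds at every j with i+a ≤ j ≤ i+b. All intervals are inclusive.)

Check □[1,1] (busy ∧ req) at every j in [1,3]:
  j=1: fails at 2
  j=2: fails at 3
  j=3: fails at 4
Fails at j=1 → formula fails.

False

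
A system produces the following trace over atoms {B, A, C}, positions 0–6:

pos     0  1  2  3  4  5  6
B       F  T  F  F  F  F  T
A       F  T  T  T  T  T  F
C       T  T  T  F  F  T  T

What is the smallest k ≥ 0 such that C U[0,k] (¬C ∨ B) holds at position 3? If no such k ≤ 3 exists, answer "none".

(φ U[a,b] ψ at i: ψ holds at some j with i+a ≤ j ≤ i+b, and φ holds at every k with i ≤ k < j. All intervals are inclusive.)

Need earliest j ≥ 3 with (¬C ∨ B), and C at every k in [3,j-1].
  j=3: rhs holds (empty prefix). k = 0.

0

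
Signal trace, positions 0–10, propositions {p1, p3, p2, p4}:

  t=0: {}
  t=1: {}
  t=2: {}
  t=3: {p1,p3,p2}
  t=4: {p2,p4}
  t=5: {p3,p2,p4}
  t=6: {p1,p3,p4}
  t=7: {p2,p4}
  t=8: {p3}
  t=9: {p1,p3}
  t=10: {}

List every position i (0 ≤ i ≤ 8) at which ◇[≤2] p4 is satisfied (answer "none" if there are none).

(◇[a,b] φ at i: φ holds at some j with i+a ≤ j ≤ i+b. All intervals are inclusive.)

Evaluate at each i in [0,8]:
  i=0: ✗ (none in [0,2])
  i=1: ✗ (none in [1,3])
  i=2: ✓ (witness j=4)
  i=3: ✓ (witness j=4)
  i=4: ✓ (witness j=4)
  i=5: ✓ (witness j=5)
  i=6: ✓ (witness j=6)
  i=7: ✓ (witness j=7)
  i=8: ✗ (none in [8,10])

2, 3, 4, 5, 6, 7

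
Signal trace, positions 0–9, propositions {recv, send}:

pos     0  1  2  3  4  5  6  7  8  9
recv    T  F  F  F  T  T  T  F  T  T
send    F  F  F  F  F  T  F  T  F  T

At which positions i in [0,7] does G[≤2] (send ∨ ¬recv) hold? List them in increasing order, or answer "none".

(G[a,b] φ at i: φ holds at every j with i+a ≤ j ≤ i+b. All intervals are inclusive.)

Evaluate at each i in [0,7]:
  i=0: ✗ (fails at j=0)
  i=1: ✓ (all of [1,3])
  i=2: ✗ (fails at j=4)
  i=3: ✗ (fails at j=4)
  i=4: ✗ (fails at j=4)
  i=5: ✗ (fails at j=6)
  i=6: ✗ (fails at j=6)
  i=7: ✗ (fails at j=8)

1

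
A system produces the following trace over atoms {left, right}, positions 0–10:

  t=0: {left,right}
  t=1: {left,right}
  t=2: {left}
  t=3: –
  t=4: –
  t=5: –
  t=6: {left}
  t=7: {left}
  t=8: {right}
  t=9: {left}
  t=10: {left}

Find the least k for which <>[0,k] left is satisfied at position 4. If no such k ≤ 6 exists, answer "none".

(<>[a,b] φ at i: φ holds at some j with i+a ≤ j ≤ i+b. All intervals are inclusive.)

Scan j = 4,5,… for left:
  j=4: fails
  j=5: fails
  j=6: holds
First hit at j=6, so smallest k = 6-4 = 2.

2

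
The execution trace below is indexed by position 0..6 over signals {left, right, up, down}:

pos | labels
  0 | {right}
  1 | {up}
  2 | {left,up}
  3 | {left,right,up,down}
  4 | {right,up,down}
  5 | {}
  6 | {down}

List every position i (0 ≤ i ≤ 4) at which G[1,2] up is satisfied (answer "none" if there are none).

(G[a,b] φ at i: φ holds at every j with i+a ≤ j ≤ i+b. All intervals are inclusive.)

Evaluate at each i in [0,4]:
  i=0: ✓ (all of [1,2])
  i=1: ✓ (all of [2,3])
  i=2: ✓ (all of [3,4])
  i=3: ✗ (fails at j=5)
  i=4: ✗ (fails at j=5)

0, 1, 2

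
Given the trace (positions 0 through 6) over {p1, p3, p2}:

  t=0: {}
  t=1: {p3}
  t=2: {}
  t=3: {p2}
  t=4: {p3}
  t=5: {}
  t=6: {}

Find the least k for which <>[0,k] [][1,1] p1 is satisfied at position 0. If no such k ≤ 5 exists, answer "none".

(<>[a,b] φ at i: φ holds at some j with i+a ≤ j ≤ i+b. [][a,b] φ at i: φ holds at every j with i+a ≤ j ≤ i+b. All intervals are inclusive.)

none

Scan j = 0,1,… for [][1,1] p1:
  j=0: fails
  j=1: fails
  j=2: fails
  j=3: fails
  j=4: fails
  j=5: fails
No j in [0,5] satisfies it → none.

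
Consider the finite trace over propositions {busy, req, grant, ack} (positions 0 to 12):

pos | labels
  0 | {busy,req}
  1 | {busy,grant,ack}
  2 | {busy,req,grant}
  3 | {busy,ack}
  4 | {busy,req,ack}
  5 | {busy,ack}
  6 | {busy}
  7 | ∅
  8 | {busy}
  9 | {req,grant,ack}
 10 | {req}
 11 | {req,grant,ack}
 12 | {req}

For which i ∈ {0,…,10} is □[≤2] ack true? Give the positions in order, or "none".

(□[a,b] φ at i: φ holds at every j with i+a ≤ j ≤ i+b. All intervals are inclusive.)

Evaluate at each i in [0,10]:
  i=0: ✗ (fails at j=0)
  i=1: ✗ (fails at j=2)
  i=2: ✗ (fails at j=2)
  i=3: ✓ (all of [3,5])
  i=4: ✗ (fails at j=6)
  i=5: ✗ (fails at j=6)
  i=6: ✗ (fails at j=6)
  i=7: ✗ (fails at j=7)
  i=8: ✗ (fails at j=8)
  i=9: ✗ (fails at j=10)
  i=10: ✗ (fails at j=10)

3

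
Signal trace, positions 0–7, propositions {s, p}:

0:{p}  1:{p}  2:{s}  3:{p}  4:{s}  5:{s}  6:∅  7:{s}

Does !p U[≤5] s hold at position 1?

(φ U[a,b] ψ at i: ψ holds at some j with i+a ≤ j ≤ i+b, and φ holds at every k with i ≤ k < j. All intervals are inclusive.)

False

Need some j in [1,6] with s, and !p at every k in [1,j-1].
  j=1: s false.
  j=2: s holds, but !p fails at k=1 → not this j.
  j=3: s false.
  j=4: s holds, but !p fails at k=1 → not this j.
  j=5: s holds, but !p fails at k=1 → not this j.
  j=6: s false.
No j in the window works → until fails.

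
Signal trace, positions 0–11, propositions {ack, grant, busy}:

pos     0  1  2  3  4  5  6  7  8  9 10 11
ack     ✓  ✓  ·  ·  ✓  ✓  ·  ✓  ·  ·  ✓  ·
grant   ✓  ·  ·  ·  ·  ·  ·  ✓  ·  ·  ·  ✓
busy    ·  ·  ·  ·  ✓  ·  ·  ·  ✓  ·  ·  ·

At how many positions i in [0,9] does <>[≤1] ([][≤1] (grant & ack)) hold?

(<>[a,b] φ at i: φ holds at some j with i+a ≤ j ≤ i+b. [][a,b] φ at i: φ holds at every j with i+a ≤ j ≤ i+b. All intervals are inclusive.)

0

Evaluate at each i in [0,9]:
  i=0: ✗ (none in [0,1])
  i=1: ✗ (none in [1,2])
  i=2: ✗ (none in [2,3])
  i=3: ✗ (none in [3,4])
  i=4: ✗ (none in [4,5])
  i=5: ✗ (none in [5,6])
  i=6: ✗ (none in [6,7])
  i=7: ✗ (none in [7,8])
  i=8: ✗ (none in [8,9])
  i=9: ✗ (none in [9,10])
Positions where it holds: {} → 0.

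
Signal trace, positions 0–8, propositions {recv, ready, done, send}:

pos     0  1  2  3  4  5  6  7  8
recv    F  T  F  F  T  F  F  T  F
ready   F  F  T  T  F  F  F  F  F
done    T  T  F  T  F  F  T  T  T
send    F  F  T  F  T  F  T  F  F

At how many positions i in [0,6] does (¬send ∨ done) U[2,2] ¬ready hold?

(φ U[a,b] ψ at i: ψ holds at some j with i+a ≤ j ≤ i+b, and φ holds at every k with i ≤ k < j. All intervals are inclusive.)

Evaluate at each i in [0,6]:
  i=0: ✗ (no rhs in [2,2])
  i=1: ✗ (no rhs in [3,3])
  i=2: ✗ (lhs fails at k=2 before rhs at j=4)
  i=3: ✗ (lhs fails at k=4 before rhs at j=5)
  i=4: ✗ (lhs fails at k=4 before rhs at j=6)
  i=5: ✓ (rhs at j=7; lhs holds on [5,6])
  i=6: ✓ (rhs at j=8; lhs holds on [6,7])
Positions where it holds: {5, 6} → 2.

2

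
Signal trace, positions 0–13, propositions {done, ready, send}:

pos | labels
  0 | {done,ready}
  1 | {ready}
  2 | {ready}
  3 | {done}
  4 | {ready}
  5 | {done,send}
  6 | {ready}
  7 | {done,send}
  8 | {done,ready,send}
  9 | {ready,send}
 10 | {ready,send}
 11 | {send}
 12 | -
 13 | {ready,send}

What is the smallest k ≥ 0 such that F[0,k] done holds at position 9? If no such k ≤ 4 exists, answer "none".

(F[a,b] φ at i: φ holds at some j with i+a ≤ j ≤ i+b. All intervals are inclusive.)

none

Scan j = 9,10,… for done:
  j=9: fails
  j=10: fails
  j=11: fails
  j=12: fails
  j=13: fails
No j in [9,13] satisfies it → none.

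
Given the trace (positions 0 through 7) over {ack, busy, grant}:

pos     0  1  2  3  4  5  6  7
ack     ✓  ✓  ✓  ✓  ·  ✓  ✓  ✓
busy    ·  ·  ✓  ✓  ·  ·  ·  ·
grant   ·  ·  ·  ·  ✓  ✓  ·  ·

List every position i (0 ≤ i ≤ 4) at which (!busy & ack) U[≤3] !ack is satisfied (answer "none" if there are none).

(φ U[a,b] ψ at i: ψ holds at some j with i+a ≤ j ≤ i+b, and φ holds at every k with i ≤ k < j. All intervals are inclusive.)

4

Evaluate at each i in [0,4]:
  i=0: ✗ (no rhs in [0,3])
  i=1: ✗ (lhs fails at k=2 before rhs at j=4)
  i=2: ✗ (lhs fails at k=2 before rhs at j=4)
  i=3: ✗ (lhs fails at k=3 before rhs at j=4)
  i=4: ✓ (rhs at j=4)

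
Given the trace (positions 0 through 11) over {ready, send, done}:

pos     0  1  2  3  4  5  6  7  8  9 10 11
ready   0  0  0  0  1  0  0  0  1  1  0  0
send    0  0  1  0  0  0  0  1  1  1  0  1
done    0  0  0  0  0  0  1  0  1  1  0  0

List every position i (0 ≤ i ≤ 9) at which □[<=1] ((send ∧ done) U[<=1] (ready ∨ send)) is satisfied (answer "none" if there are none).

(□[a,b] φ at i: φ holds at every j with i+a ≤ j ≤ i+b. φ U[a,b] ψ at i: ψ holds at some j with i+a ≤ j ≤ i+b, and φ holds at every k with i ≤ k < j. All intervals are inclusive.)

Evaluate at each i in [0,9]:
  i=0: ✗ (fails at j=0)
  i=1: ✗ (fails at j=1)
  i=2: ✗ (fails at j=3)
  i=3: ✗ (fails at j=3)
  i=4: ✗ (fails at j=5)
  i=5: ✗ (fails at j=5)
  i=6: ✗ (fails at j=6)
  i=7: ✓ (all of [7,8])
  i=8: ✓ (all of [8,9])
  i=9: ✗ (fails at j=10)

7, 8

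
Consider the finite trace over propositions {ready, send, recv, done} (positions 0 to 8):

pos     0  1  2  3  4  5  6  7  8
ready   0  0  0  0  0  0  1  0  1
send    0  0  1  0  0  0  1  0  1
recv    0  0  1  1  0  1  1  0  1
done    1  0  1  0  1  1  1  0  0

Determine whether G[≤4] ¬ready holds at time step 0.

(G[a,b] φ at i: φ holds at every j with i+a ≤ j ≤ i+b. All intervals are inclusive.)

Check ¬ready at every j in [0,4]:
  j=0: true
  j=1: true
  j=2: true
  j=3: true
  j=4: true
All positions satisfy it → formula holds.

Yes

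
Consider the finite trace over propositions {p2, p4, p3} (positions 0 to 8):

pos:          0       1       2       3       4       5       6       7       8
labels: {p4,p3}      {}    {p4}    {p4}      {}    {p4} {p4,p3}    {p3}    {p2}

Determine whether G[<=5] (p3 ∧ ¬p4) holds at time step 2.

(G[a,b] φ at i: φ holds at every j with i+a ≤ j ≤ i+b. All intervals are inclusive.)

False

Check (p3 ∧ ¬p4) at every j in [2,7]:
  j=2: false
  j=3: false
  j=4: false
  j=5: false
  j=6: false
  j=7: true
Fails at j=2 → formula fails.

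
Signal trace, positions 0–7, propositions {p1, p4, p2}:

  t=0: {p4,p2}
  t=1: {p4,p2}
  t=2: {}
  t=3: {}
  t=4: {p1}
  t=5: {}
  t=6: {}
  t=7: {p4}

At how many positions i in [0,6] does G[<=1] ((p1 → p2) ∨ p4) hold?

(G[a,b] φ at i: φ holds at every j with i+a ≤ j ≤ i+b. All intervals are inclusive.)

5

Evaluate at each i in [0,6]:
  i=0: ✓ (all of [0,1])
  i=1: ✓ (all of [1,2])
  i=2: ✓ (all of [2,3])
  i=3: ✗ (fails at j=4)
  i=4: ✗ (fails at j=4)
  i=5: ✓ (all of [5,6])
  i=6: ✓ (all of [6,7])
Positions where it holds: {0, 1, 2, 5, 6} → 5.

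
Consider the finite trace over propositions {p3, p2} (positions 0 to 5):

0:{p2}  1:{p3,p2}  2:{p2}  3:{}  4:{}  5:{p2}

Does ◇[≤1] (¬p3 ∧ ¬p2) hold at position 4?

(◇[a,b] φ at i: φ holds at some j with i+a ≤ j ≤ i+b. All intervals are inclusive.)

Check (¬p3 ∧ ¬p2) at each j in [4,5]:
  j=4: true
  j=5: false
Found at j=4 → formula holds.

Holds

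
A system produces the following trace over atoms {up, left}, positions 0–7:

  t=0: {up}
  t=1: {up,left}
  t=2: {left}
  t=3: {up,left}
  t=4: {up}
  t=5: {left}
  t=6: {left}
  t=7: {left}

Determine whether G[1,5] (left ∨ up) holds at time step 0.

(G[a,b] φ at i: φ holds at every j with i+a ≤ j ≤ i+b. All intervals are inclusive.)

Check (left ∨ up) at every j in [1,5]:
  j=1: true
  j=2: true
  j=3: true
  j=4: true
  j=5: true
All positions satisfy it → formula holds.

Yes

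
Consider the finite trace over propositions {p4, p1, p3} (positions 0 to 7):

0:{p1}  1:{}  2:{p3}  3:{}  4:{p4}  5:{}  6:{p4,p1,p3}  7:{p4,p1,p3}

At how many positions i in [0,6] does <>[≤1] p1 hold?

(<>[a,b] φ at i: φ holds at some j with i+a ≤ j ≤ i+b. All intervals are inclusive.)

3

Evaluate at each i in [0,6]:
  i=0: ✓ (witness j=0)
  i=1: ✗ (none in [1,2])
  i=2: ✗ (none in [2,3])
  i=3: ✗ (none in [3,4])
  i=4: ✗ (none in [4,5])
  i=5: ✓ (witness j=6)
  i=6: ✓ (witness j=6)
Positions where it holds: {0, 5, 6} → 3.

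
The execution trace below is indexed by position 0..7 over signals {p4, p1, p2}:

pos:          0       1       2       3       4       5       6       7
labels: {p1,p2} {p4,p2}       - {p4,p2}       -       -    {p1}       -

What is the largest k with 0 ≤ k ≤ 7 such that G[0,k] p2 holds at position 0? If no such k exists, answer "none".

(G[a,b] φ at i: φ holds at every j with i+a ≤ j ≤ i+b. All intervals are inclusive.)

p2 must hold from j=0 onward; find where it first fails.
  j=0: holds
  j=1: holds
  j=2: fails
Holds on [0,1], so largest k = 1.

1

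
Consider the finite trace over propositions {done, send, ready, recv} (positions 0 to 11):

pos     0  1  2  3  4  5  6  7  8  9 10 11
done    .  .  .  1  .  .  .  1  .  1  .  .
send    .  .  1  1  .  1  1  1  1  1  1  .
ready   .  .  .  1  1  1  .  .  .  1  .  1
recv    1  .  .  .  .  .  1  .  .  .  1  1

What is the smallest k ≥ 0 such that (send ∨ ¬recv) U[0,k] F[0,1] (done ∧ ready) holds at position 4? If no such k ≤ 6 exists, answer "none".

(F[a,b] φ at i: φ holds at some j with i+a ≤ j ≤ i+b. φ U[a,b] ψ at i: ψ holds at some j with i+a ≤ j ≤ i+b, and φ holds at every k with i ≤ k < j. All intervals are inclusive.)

4

Need earliest j ≥ 4 with F[0,1] (done ∧ ready), and (send ∨ ¬recv) at every k in [4,j-1].
  j=4: rhs fails.
  j=5: rhs fails.
  j=6: rhs fails.
  j=7: rhs fails.
  j=8: rhs holds; lhs holds on [4,7]. k = 4.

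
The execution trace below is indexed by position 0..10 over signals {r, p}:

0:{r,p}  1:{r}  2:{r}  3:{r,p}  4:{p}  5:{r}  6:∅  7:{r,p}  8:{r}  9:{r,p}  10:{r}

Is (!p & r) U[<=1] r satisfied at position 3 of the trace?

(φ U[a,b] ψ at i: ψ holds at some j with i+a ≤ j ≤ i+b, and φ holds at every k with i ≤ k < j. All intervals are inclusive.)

Need some j in [3,4] with r, and (!p & r) at every k in [3,j-1].
  j=3: r holds; no prefix to check → satisfied.

True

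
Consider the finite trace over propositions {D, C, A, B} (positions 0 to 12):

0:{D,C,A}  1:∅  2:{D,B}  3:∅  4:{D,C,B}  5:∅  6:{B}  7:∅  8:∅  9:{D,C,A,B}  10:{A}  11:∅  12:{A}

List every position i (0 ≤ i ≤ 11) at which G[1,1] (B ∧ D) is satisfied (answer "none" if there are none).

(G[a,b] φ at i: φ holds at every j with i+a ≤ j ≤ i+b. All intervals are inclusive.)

Evaluate at each i in [0,11]:
  i=0: ✗ (fails at j=1)
  i=1: ✓ (all of [2,2])
  i=2: ✗ (fails at j=3)
  i=3: ✓ (all of [4,4])
  i=4: ✗ (fails at j=5)
  i=5: ✗ (fails at j=6)
  i=6: ✗ (fails at j=7)
  i=7: ✗ (fails at j=8)
  i=8: ✓ (all of [9,9])
  i=9: ✗ (fails at j=10)
  i=10: ✗ (fails at j=11)
  i=11: ✗ (fails at j=12)

1, 3, 8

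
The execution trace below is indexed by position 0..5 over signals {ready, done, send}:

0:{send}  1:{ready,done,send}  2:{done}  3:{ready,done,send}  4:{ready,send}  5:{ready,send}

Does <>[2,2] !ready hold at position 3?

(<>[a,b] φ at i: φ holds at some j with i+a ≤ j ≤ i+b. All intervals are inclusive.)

Check !ready at each j in [5,5]:
  j=5: false
No position in the window satisfies it → formula fails.

Does not hold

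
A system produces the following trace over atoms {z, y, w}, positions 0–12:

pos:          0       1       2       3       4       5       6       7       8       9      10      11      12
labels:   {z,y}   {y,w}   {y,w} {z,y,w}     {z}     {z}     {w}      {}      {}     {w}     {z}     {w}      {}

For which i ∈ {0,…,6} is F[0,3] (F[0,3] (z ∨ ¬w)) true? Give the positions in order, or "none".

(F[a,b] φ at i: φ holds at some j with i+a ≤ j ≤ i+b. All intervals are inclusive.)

Evaluate at each i in [0,6]:
  i=0: ✓ (witness j=0)
  i=1: ✓ (witness j=1)
  i=2: ✓ (witness j=2)
  i=3: ✓ (witness j=3)
  i=4: ✓ (witness j=4)
  i=5: ✓ (witness j=5)
  i=6: ✓ (witness j=6)

0, 1, 2, 3, 4, 5, 6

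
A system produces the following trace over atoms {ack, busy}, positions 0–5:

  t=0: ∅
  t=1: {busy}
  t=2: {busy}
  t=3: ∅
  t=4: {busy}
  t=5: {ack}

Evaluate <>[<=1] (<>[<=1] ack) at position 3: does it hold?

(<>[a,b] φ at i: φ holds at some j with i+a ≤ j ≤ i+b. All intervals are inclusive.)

Holds

Check <>[<=1] ack at each j in [3,4]:
  j=3: fails (none in [3,4])
  j=4: holds (witness at 5)
Found at j=4 → formula holds.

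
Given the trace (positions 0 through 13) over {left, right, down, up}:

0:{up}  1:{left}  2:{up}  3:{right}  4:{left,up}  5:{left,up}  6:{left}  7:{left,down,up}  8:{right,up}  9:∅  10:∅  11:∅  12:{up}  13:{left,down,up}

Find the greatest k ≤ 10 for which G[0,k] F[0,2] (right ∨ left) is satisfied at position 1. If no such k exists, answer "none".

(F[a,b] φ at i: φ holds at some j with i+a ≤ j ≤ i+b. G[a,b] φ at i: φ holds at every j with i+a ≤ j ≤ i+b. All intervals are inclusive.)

7

F[0,2] (right ∨ left) must hold from j=1 onward; find where it first fails.
  j=1: holds
  j=2: holds
  j=3: holds
  j=4: holds
  j=5: holds
  j=6: holds
  j=7: holds
  j=8: holds
  j=9: fails
Holds on [1,8], so largest k = 7.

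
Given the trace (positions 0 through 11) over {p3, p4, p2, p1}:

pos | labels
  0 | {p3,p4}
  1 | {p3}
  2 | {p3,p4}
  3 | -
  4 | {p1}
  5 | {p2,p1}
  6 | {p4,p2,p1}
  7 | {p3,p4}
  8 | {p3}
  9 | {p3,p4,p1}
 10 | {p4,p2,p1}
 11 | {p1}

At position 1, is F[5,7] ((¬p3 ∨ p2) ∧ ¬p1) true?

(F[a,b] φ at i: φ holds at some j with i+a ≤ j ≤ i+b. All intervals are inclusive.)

No

Check ((¬p3 ∨ p2) ∧ ¬p1) at each j in [6,8]:
  j=6: false
  j=7: false
  j=8: false
No position in the window satisfies it → formula fails.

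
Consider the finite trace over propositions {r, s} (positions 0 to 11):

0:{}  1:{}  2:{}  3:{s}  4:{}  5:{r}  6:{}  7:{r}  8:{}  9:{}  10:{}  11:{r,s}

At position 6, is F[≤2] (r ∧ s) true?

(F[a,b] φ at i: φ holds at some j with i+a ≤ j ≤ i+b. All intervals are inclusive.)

False

Check (r ∧ s) at each j in [6,8]:
  j=6: false
  j=7: false
  j=8: false
No position in the window satisfies it → formula fails.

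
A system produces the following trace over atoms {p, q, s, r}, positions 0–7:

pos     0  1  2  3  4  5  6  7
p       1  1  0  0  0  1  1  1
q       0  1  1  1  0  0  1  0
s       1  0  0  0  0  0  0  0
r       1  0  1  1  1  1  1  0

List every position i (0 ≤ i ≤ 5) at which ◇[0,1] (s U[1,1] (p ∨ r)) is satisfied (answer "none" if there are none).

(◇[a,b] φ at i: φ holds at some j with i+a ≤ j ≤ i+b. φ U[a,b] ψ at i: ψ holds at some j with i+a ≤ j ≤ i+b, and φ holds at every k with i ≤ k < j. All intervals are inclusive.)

0

Evaluate at each i in [0,5]:
  i=0: ✓ (witness j=0)
  i=1: ✗ (none in [1,2])
  i=2: ✗ (none in [2,3])
  i=3: ✗ (none in [3,4])
  i=4: ✗ (none in [4,5])
  i=5: ✗ (none in [5,6])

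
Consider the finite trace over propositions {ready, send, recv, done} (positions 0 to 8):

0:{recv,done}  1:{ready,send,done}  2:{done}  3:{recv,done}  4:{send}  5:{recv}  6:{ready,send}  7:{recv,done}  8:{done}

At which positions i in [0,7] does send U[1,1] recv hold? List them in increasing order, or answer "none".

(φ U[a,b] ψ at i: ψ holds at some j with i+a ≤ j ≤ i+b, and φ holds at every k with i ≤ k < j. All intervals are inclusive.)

Evaluate at each i in [0,7]:
  i=0: ✗ (no rhs in [1,1])
  i=1: ✗ (no rhs in [2,2])
  i=2: ✗ (lhs fails at k=2 before rhs at j=3)
  i=3: ✗ (no rhs in [4,4])
  i=4: ✓ (rhs at j=5; lhs holds on [4,4])
  i=5: ✗ (no rhs in [6,6])
  i=6: ✓ (rhs at j=7; lhs holds on [6,6])
  i=7: ✗ (no rhs in [8,8])

4, 6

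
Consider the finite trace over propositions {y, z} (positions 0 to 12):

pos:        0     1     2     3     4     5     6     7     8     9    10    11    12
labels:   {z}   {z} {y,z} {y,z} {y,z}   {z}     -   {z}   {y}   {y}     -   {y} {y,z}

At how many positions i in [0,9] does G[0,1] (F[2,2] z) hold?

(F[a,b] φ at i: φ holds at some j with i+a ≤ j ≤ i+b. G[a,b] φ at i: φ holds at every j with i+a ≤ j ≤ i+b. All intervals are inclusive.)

Evaluate at each i in [0,9]:
  i=0: ✓ (all of [0,1])
  i=1: ✓ (all of [1,2])
  i=2: ✓ (all of [2,3])
  i=3: ✗ (fails at j=4)
  i=4: ✗ (fails at j=4)
  i=5: ✗ (fails at j=6)
  i=6: ✗ (fails at j=6)
  i=7: ✗ (fails at j=7)
  i=8: ✗ (fails at j=8)
  i=9: ✗ (fails at j=9)
Positions where it holds: {0, 1, 2} → 3.

3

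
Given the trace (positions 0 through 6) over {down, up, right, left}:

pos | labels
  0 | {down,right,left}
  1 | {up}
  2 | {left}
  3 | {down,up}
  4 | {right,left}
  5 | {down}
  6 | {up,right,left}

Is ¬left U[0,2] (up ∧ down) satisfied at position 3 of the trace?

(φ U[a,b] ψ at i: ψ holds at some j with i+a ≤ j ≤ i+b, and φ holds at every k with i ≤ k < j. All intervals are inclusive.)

Need some j in [3,5] with (up ∧ down), and ¬left at every k in [3,j-1].
  j=3: (up ∧ down) holds; no prefix to check → satisfied.

Yes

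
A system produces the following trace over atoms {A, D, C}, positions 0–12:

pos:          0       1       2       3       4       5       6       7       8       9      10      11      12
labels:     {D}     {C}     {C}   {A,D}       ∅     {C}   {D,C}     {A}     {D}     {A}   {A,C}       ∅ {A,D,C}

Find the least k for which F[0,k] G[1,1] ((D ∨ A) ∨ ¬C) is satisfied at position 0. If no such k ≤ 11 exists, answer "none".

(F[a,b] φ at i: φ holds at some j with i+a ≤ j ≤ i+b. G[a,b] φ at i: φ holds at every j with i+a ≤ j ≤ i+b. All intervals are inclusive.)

2

Scan j = 0,1,… for G[1,1] ((D ∨ A) ∨ ¬C):
  j=0: fails
  j=1: fails
  j=2: holds
First hit at j=2, so smallest k = 2-0 = 2.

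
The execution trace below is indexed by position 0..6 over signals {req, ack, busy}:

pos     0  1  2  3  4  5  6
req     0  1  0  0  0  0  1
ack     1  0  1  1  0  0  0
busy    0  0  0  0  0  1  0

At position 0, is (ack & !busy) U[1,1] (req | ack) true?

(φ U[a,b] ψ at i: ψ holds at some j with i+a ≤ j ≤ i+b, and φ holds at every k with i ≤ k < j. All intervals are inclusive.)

True

Need some j in [1,1] with (req | ack), and (ack & !busy) at every k in [0,j-1].
  j=1: (req | ack) holds; (ack & !busy) holds at every k in [0,0] → satisfied.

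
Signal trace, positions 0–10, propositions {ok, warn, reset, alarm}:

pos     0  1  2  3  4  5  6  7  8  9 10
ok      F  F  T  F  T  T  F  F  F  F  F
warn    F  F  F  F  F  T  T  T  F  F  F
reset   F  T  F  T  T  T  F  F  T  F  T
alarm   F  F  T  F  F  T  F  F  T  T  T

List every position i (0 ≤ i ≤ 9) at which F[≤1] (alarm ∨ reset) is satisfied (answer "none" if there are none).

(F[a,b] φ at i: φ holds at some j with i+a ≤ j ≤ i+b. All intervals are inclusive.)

Evaluate at each i in [0,9]:
  i=0: ✓ (witness j=1)
  i=1: ✓ (witness j=1)
  i=2: ✓ (witness j=2)
  i=3: ✓ (witness j=3)
  i=4: ✓ (witness j=4)
  i=5: ✓ (witness j=5)
  i=6: ✗ (none in [6,7])
  i=7: ✓ (witness j=8)
  i=8: ✓ (witness j=8)
  i=9: ✓ (witness j=9)

0, 1, 2, 3, 4, 5, 7, 8, 9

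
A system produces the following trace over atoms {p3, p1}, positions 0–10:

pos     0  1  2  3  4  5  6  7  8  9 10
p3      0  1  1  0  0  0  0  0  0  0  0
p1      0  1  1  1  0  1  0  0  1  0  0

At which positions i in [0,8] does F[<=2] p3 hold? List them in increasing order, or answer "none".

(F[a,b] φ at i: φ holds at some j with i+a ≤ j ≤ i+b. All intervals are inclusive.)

Evaluate at each i in [0,8]:
  i=0: ✓ (witness j=1)
  i=1: ✓ (witness j=1)
  i=2: ✓ (witness j=2)
  i=3: ✗ (none in [3,5])
  i=4: ✗ (none in [4,6])
  i=5: ✗ (none in [5,7])
  i=6: ✗ (none in [6,8])
  i=7: ✗ (none in [7,9])
  i=8: ✗ (none in [8,10])

0, 1, 2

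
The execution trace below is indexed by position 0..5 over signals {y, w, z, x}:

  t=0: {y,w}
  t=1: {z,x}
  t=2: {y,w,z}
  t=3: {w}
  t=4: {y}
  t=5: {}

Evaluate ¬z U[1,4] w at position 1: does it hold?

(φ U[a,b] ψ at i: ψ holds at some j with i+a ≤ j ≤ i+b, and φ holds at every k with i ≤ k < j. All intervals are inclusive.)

Need some j in [2,5] with w, and ¬z at every k in [1,j-1].
  j=2: w holds, but ¬z fails at k=1 → not this j.
  j=3: w holds, but ¬z fails at k=1 → not this j.
  j=4: w false.
  j=5: w false.
No j in the window works → until fails.

False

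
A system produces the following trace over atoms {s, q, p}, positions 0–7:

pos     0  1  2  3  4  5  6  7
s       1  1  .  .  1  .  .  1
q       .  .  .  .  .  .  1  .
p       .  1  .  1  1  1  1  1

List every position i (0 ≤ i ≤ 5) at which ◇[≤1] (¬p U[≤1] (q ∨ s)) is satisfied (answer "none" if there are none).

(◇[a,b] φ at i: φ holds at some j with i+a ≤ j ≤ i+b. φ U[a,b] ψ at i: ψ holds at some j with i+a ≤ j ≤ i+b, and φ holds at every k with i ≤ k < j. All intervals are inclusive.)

Evaluate at each i in [0,5]:
  i=0: ✓ (witness j=0)
  i=1: ✓ (witness j=1)
  i=2: ✗ (none in [2,3])
  i=3: ✓ (witness j=4)
  i=4: ✓ (witness j=4)
  i=5: ✓ (witness j=6)

0, 1, 3, 4, 5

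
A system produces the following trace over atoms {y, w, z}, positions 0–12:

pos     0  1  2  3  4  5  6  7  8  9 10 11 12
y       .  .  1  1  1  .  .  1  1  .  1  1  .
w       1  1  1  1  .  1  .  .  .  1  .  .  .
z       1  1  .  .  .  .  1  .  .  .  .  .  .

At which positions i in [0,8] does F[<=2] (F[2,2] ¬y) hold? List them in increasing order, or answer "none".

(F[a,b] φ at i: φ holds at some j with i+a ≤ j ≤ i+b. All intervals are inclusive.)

Evaluate at each i in [0,8]:
  i=0: ✗ (none in [0,2])
  i=1: ✓ (witness j=3)
  i=2: ✓ (witness j=3)
  i=3: ✓ (witness j=3)
  i=4: ✓ (witness j=4)
  i=5: ✓ (witness j=7)
  i=6: ✓ (witness j=7)
  i=7: ✓ (witness j=7)
  i=8: ✓ (witness j=10)

1, 2, 3, 4, 5, 6, 7, 8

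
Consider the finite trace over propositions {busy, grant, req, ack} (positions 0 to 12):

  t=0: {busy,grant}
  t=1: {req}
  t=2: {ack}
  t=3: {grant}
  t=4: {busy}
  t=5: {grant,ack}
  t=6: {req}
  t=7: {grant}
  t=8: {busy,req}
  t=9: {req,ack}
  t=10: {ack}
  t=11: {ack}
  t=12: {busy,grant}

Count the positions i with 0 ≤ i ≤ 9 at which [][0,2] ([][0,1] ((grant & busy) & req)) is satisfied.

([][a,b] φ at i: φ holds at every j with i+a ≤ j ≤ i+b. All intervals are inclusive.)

0

Evaluate at each i in [0,9]:
  i=0: ✗ (fails at j=0)
  i=1: ✗ (fails at j=1)
  i=2: ✗ (fails at j=2)
  i=3: ✗ (fails at j=3)
  i=4: ✗ (fails at j=4)
  i=5: ✗ (fails at j=5)
  i=6: ✗ (fails at j=6)
  i=7: ✗ (fails at j=7)
  i=8: ✗ (fails at j=8)
  i=9: ✗ (fails at j=9)
Positions where it holds: {} → 0.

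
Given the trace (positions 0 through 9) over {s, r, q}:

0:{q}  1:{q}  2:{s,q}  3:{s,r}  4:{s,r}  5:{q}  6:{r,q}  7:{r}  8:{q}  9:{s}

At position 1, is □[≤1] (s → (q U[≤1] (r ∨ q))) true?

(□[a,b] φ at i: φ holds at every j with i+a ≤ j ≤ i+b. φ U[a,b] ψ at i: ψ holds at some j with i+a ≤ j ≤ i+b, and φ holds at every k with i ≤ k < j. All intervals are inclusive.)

Holds

Check (s → (q U[≤1] (r ∨ q))) at every j in [1,2]:
  j=1: antecedent false → ✓
  j=2: antecedent true; consequent holds → ✓
All positions satisfy it → formula holds.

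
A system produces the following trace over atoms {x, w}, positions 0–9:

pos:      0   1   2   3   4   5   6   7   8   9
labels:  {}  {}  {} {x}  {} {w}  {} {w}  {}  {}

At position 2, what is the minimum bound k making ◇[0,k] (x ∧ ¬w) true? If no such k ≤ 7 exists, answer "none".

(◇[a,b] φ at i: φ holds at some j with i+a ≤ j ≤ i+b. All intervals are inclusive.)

1

Scan j = 2,3,… for (x ∧ ¬w):
  j=2: fails
  j=3: holds
First hit at j=3, so smallest k = 3-2 = 1.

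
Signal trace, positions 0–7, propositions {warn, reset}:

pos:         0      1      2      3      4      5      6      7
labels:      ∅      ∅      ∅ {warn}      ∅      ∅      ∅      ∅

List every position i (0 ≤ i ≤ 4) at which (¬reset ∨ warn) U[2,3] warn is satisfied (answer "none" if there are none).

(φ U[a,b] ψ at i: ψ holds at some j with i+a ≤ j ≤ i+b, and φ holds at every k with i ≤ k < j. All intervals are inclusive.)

0, 1

Evaluate at each i in [0,4]:
  i=0: ✓ (rhs at j=3; lhs holds on [0,2])
  i=1: ✓ (rhs at j=3; lhs holds on [1,2])
  i=2: ✗ (no rhs in [4,5])
  i=3: ✗ (no rhs in [5,6])
  i=4: ✗ (no rhs in [6,7])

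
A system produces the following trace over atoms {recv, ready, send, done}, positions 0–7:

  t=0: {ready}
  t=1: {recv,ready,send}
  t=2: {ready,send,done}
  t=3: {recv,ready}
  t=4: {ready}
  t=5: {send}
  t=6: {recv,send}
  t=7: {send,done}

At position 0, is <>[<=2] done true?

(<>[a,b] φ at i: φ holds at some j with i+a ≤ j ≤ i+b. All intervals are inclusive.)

Holds

Check done at each j in [0,2]:
  j=0: false
  j=1: false
  j=2: true
Found at j=2 → formula holds.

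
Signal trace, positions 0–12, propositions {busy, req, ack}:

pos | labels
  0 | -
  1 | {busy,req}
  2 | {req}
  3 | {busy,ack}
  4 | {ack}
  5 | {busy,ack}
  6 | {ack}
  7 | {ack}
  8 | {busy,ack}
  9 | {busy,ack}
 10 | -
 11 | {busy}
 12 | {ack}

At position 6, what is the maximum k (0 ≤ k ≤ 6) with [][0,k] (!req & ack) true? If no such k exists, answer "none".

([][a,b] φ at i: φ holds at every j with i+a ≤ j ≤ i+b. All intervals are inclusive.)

(!req & ack) must hold from j=6 onward; find where it first fails.
  j=6: holds
  j=7: holds
  j=8: holds
  j=9: holds
  j=10: fails
Holds on [6,9], so largest k = 3.

3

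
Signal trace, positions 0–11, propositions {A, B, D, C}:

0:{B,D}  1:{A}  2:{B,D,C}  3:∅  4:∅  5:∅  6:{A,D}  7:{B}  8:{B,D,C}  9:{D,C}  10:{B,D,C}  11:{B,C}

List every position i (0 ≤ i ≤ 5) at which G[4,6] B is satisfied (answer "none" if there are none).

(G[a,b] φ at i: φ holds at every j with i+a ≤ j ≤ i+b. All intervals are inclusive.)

none

Evaluate at each i in [0,5]:
  i=0: ✗ (fails at j=4)
  i=1: ✗ (fails at j=5)
  i=2: ✗ (fails at j=6)
  i=3: ✗ (fails at j=9)
  i=4: ✗ (fails at j=9)
  i=5: ✗ (fails at j=9)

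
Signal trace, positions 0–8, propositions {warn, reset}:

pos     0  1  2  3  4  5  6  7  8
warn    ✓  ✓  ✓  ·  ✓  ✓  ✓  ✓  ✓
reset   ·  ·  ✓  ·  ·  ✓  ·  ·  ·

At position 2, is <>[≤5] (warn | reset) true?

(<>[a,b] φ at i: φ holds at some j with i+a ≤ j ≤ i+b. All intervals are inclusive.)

Holds

Check (warn | reset) at each j in [2,7]:
  j=2: true
  j=3: false
  j=4: true
  j=5: true
  j=6: true
  j=7: true
Found at j=2 → formula holds.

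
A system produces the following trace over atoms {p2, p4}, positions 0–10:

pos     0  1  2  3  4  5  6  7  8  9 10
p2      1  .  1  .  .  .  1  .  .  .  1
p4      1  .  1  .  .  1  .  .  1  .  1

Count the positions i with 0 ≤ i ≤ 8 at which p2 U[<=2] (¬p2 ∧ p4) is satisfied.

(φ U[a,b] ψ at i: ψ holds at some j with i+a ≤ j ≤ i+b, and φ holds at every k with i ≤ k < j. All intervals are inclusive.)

2

Evaluate at each i in [0,8]:
  i=0: ✗ (no rhs in [0,2])
  i=1: ✗ (no rhs in [1,3])
  i=2: ✗ (no rhs in [2,4])
  i=3: ✗ (lhs fails at k=3 before rhs at j=5)
  i=4: ✗ (lhs fails at k=4 before rhs at j=5)
  i=5: ✓ (rhs at j=5)
  i=6: ✗ (lhs fails at k=7 before rhs at j=8)
  i=7: ✗ (lhs fails at k=7 before rhs at j=8)
  i=8: ✓ (rhs at j=8)
Positions where it holds: {5, 8} → 2.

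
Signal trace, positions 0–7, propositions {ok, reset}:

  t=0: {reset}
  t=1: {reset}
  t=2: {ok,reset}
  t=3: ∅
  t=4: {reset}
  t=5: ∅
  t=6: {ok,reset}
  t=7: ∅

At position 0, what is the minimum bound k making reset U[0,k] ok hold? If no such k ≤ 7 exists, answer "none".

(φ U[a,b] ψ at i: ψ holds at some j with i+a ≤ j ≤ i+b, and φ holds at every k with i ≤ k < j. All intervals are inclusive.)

2

Need earliest j ≥ 0 with ok, and reset at every k in [0,j-1].
  j=0: rhs fails.
  j=1: rhs fails.
  j=2: rhs holds; lhs holds on [0,1]. k = 2.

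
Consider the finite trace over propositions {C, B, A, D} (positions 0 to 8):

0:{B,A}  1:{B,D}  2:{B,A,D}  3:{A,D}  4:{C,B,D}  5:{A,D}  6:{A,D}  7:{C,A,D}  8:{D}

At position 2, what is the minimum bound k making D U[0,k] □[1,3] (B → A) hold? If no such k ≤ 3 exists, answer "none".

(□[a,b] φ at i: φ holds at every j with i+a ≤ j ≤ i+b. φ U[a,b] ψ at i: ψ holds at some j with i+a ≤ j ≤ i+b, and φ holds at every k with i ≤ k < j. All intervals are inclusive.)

2

Need earliest j ≥ 2 with □[1,3] (B → A), and D at every k in [2,j-1].
  j=2: rhs fails.
  j=3: rhs fails.
  j=4: rhs holds; lhs holds on [2,3]. k = 2.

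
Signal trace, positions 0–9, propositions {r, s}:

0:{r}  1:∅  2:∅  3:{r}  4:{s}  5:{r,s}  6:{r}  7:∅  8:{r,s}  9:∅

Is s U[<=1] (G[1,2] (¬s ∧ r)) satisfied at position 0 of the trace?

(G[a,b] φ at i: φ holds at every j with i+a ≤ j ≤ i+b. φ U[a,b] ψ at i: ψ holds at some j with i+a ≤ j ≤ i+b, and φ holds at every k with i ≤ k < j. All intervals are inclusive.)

Need some j in [0,1] with G[1,2] (¬s ∧ r), and s at every k in [0,j-1].
  j=0: G[1,2] (¬s ∧ r) — fails at 1.
  j=1: G[1,2] (¬s ∧ r) — fails at 2.
No j in the window works → until fails.

False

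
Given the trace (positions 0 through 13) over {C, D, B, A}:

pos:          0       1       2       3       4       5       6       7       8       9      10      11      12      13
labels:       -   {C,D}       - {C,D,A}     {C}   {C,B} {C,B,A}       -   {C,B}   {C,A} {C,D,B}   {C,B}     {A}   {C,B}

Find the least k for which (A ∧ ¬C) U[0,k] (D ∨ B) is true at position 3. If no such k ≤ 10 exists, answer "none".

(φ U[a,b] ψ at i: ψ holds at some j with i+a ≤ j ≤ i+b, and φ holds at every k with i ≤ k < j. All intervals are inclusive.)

Need earliest j ≥ 3 with (D ∨ B), and (A ∧ ¬C) at every k in [3,j-1].
  j=3: rhs holds (empty prefix). k = 0.

0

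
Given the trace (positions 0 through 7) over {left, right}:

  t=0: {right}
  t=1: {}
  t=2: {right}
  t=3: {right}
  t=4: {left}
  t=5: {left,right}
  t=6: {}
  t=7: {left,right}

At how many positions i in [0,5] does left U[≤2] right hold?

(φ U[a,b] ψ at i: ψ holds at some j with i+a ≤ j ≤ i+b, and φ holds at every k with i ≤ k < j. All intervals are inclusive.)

5

Evaluate at each i in [0,5]:
  i=0: ✓ (rhs at j=0)
  i=1: ✗ (lhs fails at k=1 before rhs at j=2)
  i=2: ✓ (rhs at j=2)
  i=3: ✓ (rhs at j=3)
  i=4: ✓ (rhs at j=5; lhs holds on [4,4])
  i=5: ✓ (rhs at j=5)
Positions where it holds: {0, 2, 3, 4, 5} → 5.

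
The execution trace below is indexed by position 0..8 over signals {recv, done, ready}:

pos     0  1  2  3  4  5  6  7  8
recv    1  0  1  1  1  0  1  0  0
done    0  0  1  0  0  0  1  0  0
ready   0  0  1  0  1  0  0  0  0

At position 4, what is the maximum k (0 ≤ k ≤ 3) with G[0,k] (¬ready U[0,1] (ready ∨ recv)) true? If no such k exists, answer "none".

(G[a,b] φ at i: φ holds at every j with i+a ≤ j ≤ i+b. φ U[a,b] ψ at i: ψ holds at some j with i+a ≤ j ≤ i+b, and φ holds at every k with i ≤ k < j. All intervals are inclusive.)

2

(¬ready U[0,1] (ready ∨ recv)) must hold from j=4 onward; find where it first fails.
  j=4: holds
  j=5: holds
  j=6: holds
  j=7: fails
Holds on [4,6], so largest k = 2.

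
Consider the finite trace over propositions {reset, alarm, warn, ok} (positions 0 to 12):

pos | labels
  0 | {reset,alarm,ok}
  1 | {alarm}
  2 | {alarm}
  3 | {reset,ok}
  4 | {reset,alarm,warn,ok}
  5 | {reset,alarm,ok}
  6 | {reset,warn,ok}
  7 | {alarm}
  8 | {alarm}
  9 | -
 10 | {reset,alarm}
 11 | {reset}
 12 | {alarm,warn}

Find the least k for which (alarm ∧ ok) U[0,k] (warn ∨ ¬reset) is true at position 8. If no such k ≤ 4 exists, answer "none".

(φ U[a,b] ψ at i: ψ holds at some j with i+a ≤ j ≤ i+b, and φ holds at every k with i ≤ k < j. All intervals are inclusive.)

Need earliest j ≥ 8 with (warn ∨ ¬reset), and (alarm ∧ ok) at every k in [8,j-1].
  j=8: rhs holds (empty prefix). k = 0.

0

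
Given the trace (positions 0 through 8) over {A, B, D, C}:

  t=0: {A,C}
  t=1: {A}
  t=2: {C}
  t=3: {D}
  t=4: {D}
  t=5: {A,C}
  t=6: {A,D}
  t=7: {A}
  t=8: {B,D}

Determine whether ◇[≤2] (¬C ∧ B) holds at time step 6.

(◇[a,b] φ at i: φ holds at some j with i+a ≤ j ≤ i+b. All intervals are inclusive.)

Check (¬C ∧ B) at each j in [6,8]:
  j=6: false
  j=7: false
  j=8: true
Found at j=8 → formula holds.

True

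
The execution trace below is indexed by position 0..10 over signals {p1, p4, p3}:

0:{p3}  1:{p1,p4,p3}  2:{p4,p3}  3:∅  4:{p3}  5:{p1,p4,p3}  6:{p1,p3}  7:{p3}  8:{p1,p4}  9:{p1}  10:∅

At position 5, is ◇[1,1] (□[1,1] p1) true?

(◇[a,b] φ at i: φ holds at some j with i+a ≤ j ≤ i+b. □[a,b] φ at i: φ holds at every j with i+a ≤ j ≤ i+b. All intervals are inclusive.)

False

Check □[1,1] p1 at each j in [6,6]:
  j=6: fails at 7
No position in the window satisfies it → formula fails.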